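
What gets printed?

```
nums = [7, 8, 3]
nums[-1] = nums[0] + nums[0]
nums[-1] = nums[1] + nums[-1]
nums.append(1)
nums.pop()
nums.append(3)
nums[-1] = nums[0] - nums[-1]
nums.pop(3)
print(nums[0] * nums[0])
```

49

nums[-1] = nums[0]+nums[0] = 7+7 = 14 → [7, 8, 14]
nums[-1] = nums[1]+nums[-1] = 8+14 = 22 → [7, 8, 22]
append 1 → [7, 8, 22, 1]
pop() removes 1 → [7, 8, 22]
append 3 → [7, 8, 22, 3]
nums[-1] = nums[0]-nums[-1] = 7-3 = 4 → [7, 8, 22, 4]
pop(3) removes 4 → [7, 8, 22]
nums[0]*nums[0] = 7*7 = 49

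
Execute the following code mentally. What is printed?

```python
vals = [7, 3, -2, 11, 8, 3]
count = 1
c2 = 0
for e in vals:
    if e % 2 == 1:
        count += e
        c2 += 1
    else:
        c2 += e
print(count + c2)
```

e=7: odd, count = 1+7 = 8; c2=1
e=3: odd, count = 8+3 = 11; c2=2
e=-2: not odd; c2=0
e=11: odd, count = 11+11 = 22; c2=1
e=8: not odd; c2=9
e=3: odd, count = 22+3 = 25; c2=10
count+c2 = 25+10 = 35

35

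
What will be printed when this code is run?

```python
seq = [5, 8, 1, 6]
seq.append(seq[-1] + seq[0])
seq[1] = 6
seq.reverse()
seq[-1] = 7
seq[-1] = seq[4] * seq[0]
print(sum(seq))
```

append seq[-1]+seq[0] = 6+5 = 11 → [5, 8, 1, 6, 11]
seq[1] = 6 → [5, 6, 1, 6, 11]
reverse → [11, 6, 1, 6, 5]
seq[-1] = 7 → [11, 6, 1, 6, 7]
seq[-1] = seq[4]*seq[0] = 7*11 = 77 → [11, 6, 1, 6, 77]
sum = 101

101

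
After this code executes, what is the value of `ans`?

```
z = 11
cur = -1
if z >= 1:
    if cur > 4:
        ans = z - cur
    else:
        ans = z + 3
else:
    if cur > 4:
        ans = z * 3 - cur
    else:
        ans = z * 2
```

z=11, cur=-1
z >= 1 is True; cur > 4 is False
→ ans = z + 3 = 14

14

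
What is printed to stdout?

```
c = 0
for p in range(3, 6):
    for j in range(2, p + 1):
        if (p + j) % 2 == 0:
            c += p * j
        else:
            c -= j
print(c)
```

62

p=3,j=2: odd sum, c = 0-2 = -2
p=3,j=3: even sum, c = (-2)+9 = 7
p=4,j=2: even sum, c = 7+8 = 15
p=4,j=3: odd sum, c = 15-3 = 12
p=4,j=4: even sum, c = 12+16 = 28
p=5,j=2: odd sum, c = 28-2 = 26
p=5,j=3: even sum, c = 26+15 = 41
p=5,j=4: odd sum, c = 41-4 = 37
p=5,j=5: even sum, c = 37+25 = 62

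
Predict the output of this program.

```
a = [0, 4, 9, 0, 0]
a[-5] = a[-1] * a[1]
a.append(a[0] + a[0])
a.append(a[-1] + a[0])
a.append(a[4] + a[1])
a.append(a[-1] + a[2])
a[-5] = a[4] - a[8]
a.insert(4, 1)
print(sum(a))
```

18

a[-5] = a[-1]*a[1] = 0*4 = 0 → [0, 4, 9, 0, 0]
append a[0]+a[0] = 0+0 = 0 → [0, 4, 9, 0, 0, 0]
append a[-1]+a[0] = 0+0 = 0 → [0, 4, 9, 0, 0, 0, 0]
append a[4]+a[1] = 0+4 = 4 → [0, 4, 9, 0, 0, 0, 0, 4]
append a[-1]+a[2] = 4+9 = 13 → [0, 4, 9, 0, 0, 0, 0, 4, 13]
a[-5] = a[4]-a[8] = 0-13 = -13 → [0, 4, 9, 0, -13, 0, 0, 4, 13]
insert 1 at 4 → [0, 4, 9, 0, 1, -13, 0, 0, 4, 13]
sum = 18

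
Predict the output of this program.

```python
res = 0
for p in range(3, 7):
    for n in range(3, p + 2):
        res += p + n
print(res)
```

130

p=3,n=3: res = 0+6 = 6
p=3,n=4: res = 6+7 = 13
p=4,n=3: res = 13+7 = 20
p=4,n=4: res = 20+8 = 28
p=4,n=5: res = 28+9 = 37
p=5,n=3: res = 37+8 = 45
p=5,n=4: res = 45+9 = 54
p=5,n=5: res = 54+10 = 64
p=5,n=6: res = 64+11 = 75
p=6,n=3: res = 75+9 = 84
p=6,n=4: res = 84+10 = 94
p=6,n=5: res = 94+11 = 105
p=6,n=6: res = 105+12 = 117
p=6,n=7: res = 117+13 = 130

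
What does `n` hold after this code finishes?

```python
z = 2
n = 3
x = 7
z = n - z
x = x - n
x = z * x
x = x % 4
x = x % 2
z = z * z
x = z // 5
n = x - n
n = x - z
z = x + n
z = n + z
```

z = 3-2 = 1
x = 7-3 = 4
x = 1*4 = 4
x = 4%4 = 0
x = 0%2 = 0
z = 1*1 = 1
x = 1//5 = 0
n = 0-3 = -3
n = 0-1 = -1
z = 0+(-1) = -1
z = (-1)+(-1) = -2

-1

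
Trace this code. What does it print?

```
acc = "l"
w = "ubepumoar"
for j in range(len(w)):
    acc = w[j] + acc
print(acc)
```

raomupebul

j=0: prepend 'u' → 'ul'
j=1: prepend 'b' → 'bul'
j=2: prepend 'e' → 'ebul'
j=3: prepend 'p' → 'pebul'
j=4: prepend 'u' → 'upebul'
j=5: prepend 'm' → 'mupebul'
j=6: prepend 'o' → 'omupebul'
j=7: prepend 'a' → 'aomupebul'
j=8: prepend 'r' → 'raomupebul'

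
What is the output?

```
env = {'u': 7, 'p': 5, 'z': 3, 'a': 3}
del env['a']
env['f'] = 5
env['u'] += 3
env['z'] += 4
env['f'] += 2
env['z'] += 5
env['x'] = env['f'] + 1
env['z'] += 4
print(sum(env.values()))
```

del 'a' → {'u': 7, 'p': 5, 'z': 3}
env['f'] = 5 → {'u': 7, 'p': 5, 'z': 3, 'f': 5}
env['u'] = 7+3 = 10 → {'u': 10, 'p': 5, 'z': 3, 'f': 5}
env['z'] = 3+4 = 7 → {'u': 10, 'p': 5, 'z': 7, 'f': 5}
env['f'] = 5+2 = 7 → {'u': 10, 'p': 5, 'z': 7, 'f': 7}
env['z'] = 7+5 = 12 → {'u': 10, 'p': 5, 'z': 12, 'f': 7}
env['x'] = env['f']+1 = 8 → {'u': 10, 'p': 5, 'z': 12, 'f': 7, 'x': 8}
env['z'] = 12+4 = 16 → {'u': 10, 'p': 5, 'z': 16, 'f': 7, 'x': 8}
sum of values = 46

46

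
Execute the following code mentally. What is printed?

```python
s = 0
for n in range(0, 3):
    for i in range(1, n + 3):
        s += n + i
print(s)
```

30

n=0,i=1: s = 0+1 = 1
n=0,i=2: s = 1+2 = 3
n=1,i=1: s = 3+2 = 5
n=1,i=2: s = 5+3 = 8
n=1,i=3: s = 8+4 = 12
n=2,i=1: s = 12+3 = 15
n=2,i=2: s = 15+4 = 19
n=2,i=3: s = 19+5 = 24
n=2,i=4: s = 24+6 = 30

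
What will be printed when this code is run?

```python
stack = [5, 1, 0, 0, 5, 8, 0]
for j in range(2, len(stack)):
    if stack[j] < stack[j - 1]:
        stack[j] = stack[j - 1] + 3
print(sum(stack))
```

j=2: 0<1, stack[2] = 1+3 = 4 → [5, 1, 4, 0, 5, 8, 0]
j=3: 0<4, stack[3] = 4+3 = 7 → [5, 1, 4, 7, 5, 8, 0]
j=4: 5<7, stack[4] = 7+3 = 10 → [5, 1, 4, 7, 10, 8, 0]
j=5: 8<10, stack[5] = 10+3 = 13 → [5, 1, 4, 7, 10, 13, 0]
j=6: 0<13, stack[6] = 13+3 = 16 → [5, 1, 4, 7, 10, 13, 16]
sum = 56

56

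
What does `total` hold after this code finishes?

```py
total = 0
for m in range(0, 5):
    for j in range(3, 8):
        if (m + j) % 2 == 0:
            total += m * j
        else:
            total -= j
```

m=0,j=3: odd sum, total = 0-3 = -3
m=0,j=4: even sum, total = (-3)+0 = -3
m=0,j=5: odd sum, total = (-3)-5 = -8
m=0,j=6: even sum, total = (-8)+0 = -8
m=0,j=7: odd sum, total = (-8)-7 = -15
m=1,j=3: even sum, total = (-15)+3 = -12
m=1,j=4: odd sum, total = (-12)-4 = -16
m=1,j=5: even sum, total = (-16)+5 = -11
m=1,j=6: odd sum, total = (-11)-6 = -17
m=1,j=7: even sum, total = (-17)+7 = -10
m=2,j=3: odd sum, total = (-10)-3 = -13
m=2,j=4: even sum, total = (-13)+8 = -5
m=2,j=5: odd sum, total = (-5)-5 = -10
m=2,j=6: even sum, total = (-10)+12 = 2
m=2,j=7: odd sum, total = 2-7 = -5
m=3,j=3: even sum, total = (-5)+9 = 4
m=3,j=4: odd sum, total = 4-4 = 0
m=3,j=5: even sum, total = 0+15 = 15
m=3,j=6: odd sum, total = 15-6 = 9
m=3,j=7: even sum, total = 9+21 = 30
m=4,j=3: odd sum, total = 30-3 = 27
m=4,j=4: even sum, total = 27+16 = 43
m=4,j=5: odd sum, total = 43-5 = 38
m=4,j=6: even sum, total = 38+24 = 62
m=4,j=7: odd sum, total = 62-7 = 55

55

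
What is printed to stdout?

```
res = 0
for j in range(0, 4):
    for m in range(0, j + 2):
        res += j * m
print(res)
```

j=0,m=0: res = 0+0 = 0
j=0,m=1: res = 0+0 = 0
j=1,m=0: res = 0+0 = 0
j=1,m=1: res = 0+1 = 1
j=1,m=2: res = 1+2 = 3
j=2,m=0: res = 3+0 = 3
j=2,m=1: res = 3+2 = 5
j=2,m=2: res = 5+4 = 9
j=2,m=3: res = 9+6 = 15
j=3,m=0: res = 15+0 = 15
j=3,m=1: res = 15+3 = 18
j=3,m=2: res = 18+6 = 24
j=3,m=3: res = 24+9 = 33
j=3,m=4: res = 33+12 = 45

45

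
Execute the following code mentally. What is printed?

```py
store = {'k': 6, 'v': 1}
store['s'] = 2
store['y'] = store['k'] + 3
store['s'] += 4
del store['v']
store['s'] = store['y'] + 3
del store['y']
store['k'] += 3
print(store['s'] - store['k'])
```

store['s'] = 2 → {'k': 6, 'v': 1, 's': 2}
store['y'] = store['k']+3 = 9 → {'k': 6, 'v': 1, 's': 2, 'y': 9}
store['s'] = 2+4 = 6 → {'k': 6, 'v': 1, 's': 6, 'y': 9}
del 'v' → {'k': 6, 's': 6, 'y': 9}
store['s'] = store['y']+3 = 12 → {'k': 6, 's': 12, 'y': 9}
del 'y' → {'k': 6, 's': 12}
store['k'] = 6+3 = 9 → {'k': 9, 's': 12}
store['s']-store['k'] = 12-9 = 3

3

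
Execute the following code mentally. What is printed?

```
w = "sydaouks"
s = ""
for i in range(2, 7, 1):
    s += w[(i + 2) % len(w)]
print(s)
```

i=2: add w[4]='o' → 'o'
i=3: add w[5]='u' → 'ou'
i=4: add w[6]='k' → 'ouk'
i=5: add w[7]='s' → 'ouks'
i=6: add w[0]='s' → 'oukss'

oukss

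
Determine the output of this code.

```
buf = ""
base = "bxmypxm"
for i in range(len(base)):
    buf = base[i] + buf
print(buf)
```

mxpymxb

i=0: prepend 'b' → 'b'
i=1: prepend 'x' → 'xb'
i=2: prepend 'm' → 'mxb'
i=3: prepend 'y' → 'ymxb'
i=4: prepend 'p' → 'pymxb'
i=5: prepend 'x' → 'xpymxb'
i=6: prepend 'm' → 'mxpymxb'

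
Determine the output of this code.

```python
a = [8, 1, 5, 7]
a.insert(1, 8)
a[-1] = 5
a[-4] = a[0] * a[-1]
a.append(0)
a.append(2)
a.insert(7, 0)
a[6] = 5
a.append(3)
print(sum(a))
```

insert 8 at 1 → [8, 8, 1, 5, 7]
a[-1] = 5 → [8, 8, 1, 5, 5]
a[-4] = a[0]*a[-1] = 8*5 = 40 → [8, 40, 1, 5, 5]
append 0 → [8, 40, 1, 5, 5, 0]
append 2 → [8, 40, 1, 5, 5, 0, 2]
insert 0 at 7 → [8, 40, 1, 5, 5, 0, 2, 0]
a[6] = 5 → [8, 40, 1, 5, 5, 0, 5, 0]
append 3 → [8, 40, 1, 5, 5, 0, 5, 0, 3]
sum = 67

67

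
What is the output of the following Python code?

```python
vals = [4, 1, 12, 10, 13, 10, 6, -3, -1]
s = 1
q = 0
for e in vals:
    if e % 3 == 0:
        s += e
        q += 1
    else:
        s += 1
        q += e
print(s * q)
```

880

e=4: not %3==0, s = 1+1 = 2; q=4
e=1: not %3==0, s = 2+1 = 3; q=5
e=12: %3==0, s = 3+12 = 15; q=6
e=10: not %3==0, s = 15+1 = 16; q=16
e=13: not %3==0, s = 16+1 = 17; q=29
e=10: not %3==0, s = 17+1 = 18; q=39
e=6: %3==0, s = 18+6 = 24; q=40
e=-3: %3==0, s = 24+(-3) = 21; q=41
e=-1: not %3==0, s = 21+1 = 22; q=40
s*q = 22*40 = 880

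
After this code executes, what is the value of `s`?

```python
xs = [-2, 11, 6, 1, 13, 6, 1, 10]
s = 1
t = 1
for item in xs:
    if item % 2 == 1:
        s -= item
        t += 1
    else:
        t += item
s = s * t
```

-625

item=-2: not odd; t=-1
item=11: odd, s = 1-11 = -10; t=0
item=6: not odd; t=6
item=1: odd, s = (-10)-1 = -11; t=7
item=13: odd, s = (-11)-13 = -24; t=8
item=6: not odd; t=14
item=1: odd, s = (-24)-1 = -25; t=15
item=10: not odd; t=25
s*t = (-25)*25 = -625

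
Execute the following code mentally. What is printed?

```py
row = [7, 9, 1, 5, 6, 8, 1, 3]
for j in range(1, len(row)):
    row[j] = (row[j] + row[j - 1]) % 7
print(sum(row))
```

21

j=1: row[1] = (9+7)%7 = 2 → [7, 2, 1, 5, 6, 8, 1, 3]
j=2: row[2] = (1+2)%7 = 3 → [7, 2, 3, 5, 6, 8, 1, 3]
j=3: row[3] = (5+3)%7 = 1 → [7, 2, 3, 1, 6, 8, 1, 3]
j=4: row[4] = (6+1)%7 = 0 → [7, 2, 3, 1, 0, 8, 1, 3]
j=5: row[5] = (8+0)%7 = 1 → [7, 2, 3, 1, 0, 1, 1, 3]
j=6: row[6] = (1+1)%7 = 2 → [7, 2, 3, 1, 0, 1, 2, 3]
j=7: row[7] = (3+2)%7 = 5 → [7, 2, 3, 1, 0, 1, 2, 5]
sum = 21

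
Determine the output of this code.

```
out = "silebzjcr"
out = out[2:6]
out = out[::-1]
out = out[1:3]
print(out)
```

be

slice [2:6] → 'lebz'
reverse → 'zbel'
slice [1:3] → 'be'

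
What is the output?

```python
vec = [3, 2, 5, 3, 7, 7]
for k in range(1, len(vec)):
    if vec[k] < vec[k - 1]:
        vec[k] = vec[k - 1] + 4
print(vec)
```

[3, 7, 11, 15, 19, 23]

k=1: 2<3, vec[1] = 3+4 = 7 → [3, 7, 5, 3, 7, 7]
k=2: 5<7, vec[2] = 7+4 = 11 → [3, 7, 11, 3, 7, 7]
k=3: 3<11, vec[3] = 11+4 = 15 → [3, 7, 11, 15, 7, 7]
k=4: 7<15, vec[4] = 15+4 = 19 → [3, 7, 11, 15, 19, 7]
k=5: 7<19, vec[5] = 19+4 = 23 → [3, 7, 11, 15, 19, 23]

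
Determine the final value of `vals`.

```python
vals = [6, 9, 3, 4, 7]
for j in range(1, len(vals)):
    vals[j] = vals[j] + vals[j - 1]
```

j=1: vals[1] = 9+6 = 15 → [6, 15, 3, 4, 7]
j=2: vals[2] = 3+15 = 18 → [6, 15, 18, 4, 7]
j=3: vals[3] = 4+18 = 22 → [6, 15, 18, 22, 7]
j=4: vals[4] = 7+22 = 29 → [6, 15, 18, 22, 29]

[6, 15, 18, 22, 29]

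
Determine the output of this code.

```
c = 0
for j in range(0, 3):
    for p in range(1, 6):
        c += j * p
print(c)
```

j=0,p=1: c = 0+0 = 0
j=0,p=2: c = 0+0 = 0
j=0,p=3: c = 0+0 = 0
j=0,p=4: c = 0+0 = 0
j=0,p=5: c = 0+0 = 0
j=1,p=1: c = 0+1 = 1
j=1,p=2: c = 1+2 = 3
j=1,p=3: c = 3+3 = 6
j=1,p=4: c = 6+4 = 10
j=1,p=5: c = 10+5 = 15
j=2,p=1: c = 15+2 = 17
j=2,p=2: c = 17+4 = 21
j=2,p=3: c = 21+6 = 27
j=2,p=4: c = 27+8 = 35
j=2,p=5: c = 35+10 = 45

45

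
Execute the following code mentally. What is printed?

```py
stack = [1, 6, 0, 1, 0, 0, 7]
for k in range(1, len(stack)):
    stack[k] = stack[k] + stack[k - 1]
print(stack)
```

k=1: stack[1] = 6+1 = 7 → [1, 7, 0, 1, 0, 0, 7]
k=2: stack[2] = 0+7 = 7 → [1, 7, 7, 1, 0, 0, 7]
k=3: stack[3] = 1+7 = 8 → [1, 7, 7, 8, 0, 0, 7]
k=4: stack[4] = 0+8 = 8 → [1, 7, 7, 8, 8, 0, 7]
k=5: stack[5] = 0+8 = 8 → [1, 7, 7, 8, 8, 8, 7]
k=6: stack[6] = 7+8 = 15 → [1, 7, 7, 8, 8, 8, 15]

[1, 7, 7, 8, 8, 8, 15]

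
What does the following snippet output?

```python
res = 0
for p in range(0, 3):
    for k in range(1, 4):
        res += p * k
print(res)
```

18

p=0,k=1: res = 0+0 = 0
p=0,k=2: res = 0+0 = 0
p=0,k=3: res = 0+0 = 0
p=1,k=1: res = 0+1 = 1
p=1,k=2: res = 1+2 = 3
p=1,k=3: res = 3+3 = 6
p=2,k=1: res = 6+2 = 8
p=2,k=2: res = 8+4 = 12
p=2,k=3: res = 12+6 = 18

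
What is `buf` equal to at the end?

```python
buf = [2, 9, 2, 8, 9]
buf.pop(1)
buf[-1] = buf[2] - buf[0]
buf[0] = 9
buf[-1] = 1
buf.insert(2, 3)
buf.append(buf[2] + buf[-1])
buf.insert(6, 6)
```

pop(1) removes 9 → [2, 2, 8, 9]
buf[-1] = buf[2]-buf[0] = 8-2 = 6 → [2, 2, 8, 6]
buf[0] = 9 → [9, 2, 8, 6]
buf[-1] = 1 → [9, 2, 8, 1]
insert 3 at 2 → [9, 2, 3, 8, 1]
append buf[2]+buf[-1] = 3+1 = 4 → [9, 2, 3, 8, 1, 4]
insert 6 at 6 → [9, 2, 3, 8, 1, 4, 6]

[9, 2, 3, 8, 1, 4, 6]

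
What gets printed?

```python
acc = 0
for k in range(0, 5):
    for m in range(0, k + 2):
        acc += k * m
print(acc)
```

k=0,m=0: acc = 0+0 = 0
k=0,m=1: acc = 0+0 = 0
k=1,m=0: acc = 0+0 = 0
k=1,m=1: acc = 0+1 = 1
k=1,m=2: acc = 1+2 = 3
k=2,m=0: acc = 3+0 = 3
k=2,m=1: acc = 3+2 = 5
k=2,m=2: acc = 5+4 = 9
k=2,m=3: acc = 9+6 = 15
k=3,m=0: acc = 15+0 = 15
k=3,m=1: acc = 15+3 = 18
k=3,m=2: acc = 18+6 = 24
k=3,m=3: acc = 24+9 = 33
k=3,m=4: acc = 33+12 = 45
k=4,m=0: acc = 45+0 = 45
k=4,m=1: acc = 45+4 = 49
k=4,m=2: acc = 49+8 = 57
k=4,m=3: acc = 57+12 = 69
k=4,m=4: acc = 69+16 = 85
k=4,m=5: acc = 85+20 = 105

105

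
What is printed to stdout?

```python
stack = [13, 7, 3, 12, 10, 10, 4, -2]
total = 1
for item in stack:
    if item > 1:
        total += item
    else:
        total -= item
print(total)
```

62

item=13: >1, total = 1+13 = 14
item=7: >1, total = 14+7 = 21
item=3: >1, total = 21+3 = 24
item=12: >1, total = 24+12 = 36
item=10: >1, total = 36+10 = 46
item=10: >1, total = 46+10 = 56
item=4: >1, total = 56+4 = 60
item=-2: not >1, total = 60-(-2) = 62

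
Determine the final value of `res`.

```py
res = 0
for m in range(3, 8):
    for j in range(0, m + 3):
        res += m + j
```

355

m=3,j=0: res = 0+3 = 3
m=3,j=1: res = 3+4 = 7
m=3,j=2: res = 7+5 = 12
m=3,j=3: res = 12+6 = 18
m=3,j=4: res = 18+7 = 25
m=3,j=5: res = 25+8 = 33
m=4,j=0: res = 33+4 = 37
m=4,j=1: res = 37+5 = 42
m=4,j=2: res = 42+6 = 48
m=4,j=3: res = 48+7 = 55
m=4,j=4: res = 55+8 = 63
m=4,j=5: res = 63+9 = 72
m=4,j=6: res = 72+10 = 82
m=5,j=0: res = 82+5 = 87
m=5,j=1: res = 87+6 = 93
m=5,j=2: res = 93+7 = 100
m=5,j=3: res = 100+8 = 108
m=5,j=4: res = 108+9 = 117
m=5,j=5: res = 117+10 = 127
m=5,j=6: res = 127+11 = 138
m=5,j=7: res = 138+12 = 150
m=6,j=0: res = 150+6 = 156
m=6,j=1: res = 156+7 = 163
m=6,j=2: res = 163+8 = 171
m=6,j=3: res = 171+9 = 180
m=6,j=4: res = 180+10 = 190
m=6,j=5: res = 190+11 = 201
m=6,j=6: res = 201+12 = 213
m=6,j=7: res = 213+13 = 226
m=6,j=8: res = 226+14 = 240
m=7,j=0: res = 240+7 = 247
m=7,j=1: res = 247+8 = 255
m=7,j=2: res = 255+9 = 264
m=7,j=3: res = 264+10 = 274
m=7,j=4: res = 274+11 = 285
m=7,j=5: res = 285+12 = 297
m=7,j=6: res = 297+13 = 310
m=7,j=7: res = 310+14 = 324
m=7,j=8: res = 324+15 = 339
m=7,j=9: res = 339+16 = 355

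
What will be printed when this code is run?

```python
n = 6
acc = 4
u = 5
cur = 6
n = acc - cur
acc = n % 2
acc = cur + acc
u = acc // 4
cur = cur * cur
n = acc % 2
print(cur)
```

36

n = 4-6 = -2
acc = (-2)%2 = 0
acc = 6+0 = 6
u = 6//4 = 1
cur = 6*6 = 36
n = 6%2 = 0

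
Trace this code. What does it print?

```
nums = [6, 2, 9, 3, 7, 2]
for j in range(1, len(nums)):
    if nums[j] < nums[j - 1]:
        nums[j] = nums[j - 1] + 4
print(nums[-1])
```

26

j=1: 2<6, nums[1] = 6+4 = 10 → [6, 10, 9, 3, 7, 2]
j=2: 9<10, nums[2] = 10+4 = 14 → [6, 10, 14, 3, 7, 2]
j=3: 3<14, nums[3] = 14+4 = 18 → [6, 10, 14, 18, 7, 2]
j=4: 7<18, nums[4] = 18+4 = 22 → [6, 10, 14, 18, 22, 2]
j=5: 2<22, nums[5] = 22+4 = 26 → [6, 10, 14, 18, 22, 26]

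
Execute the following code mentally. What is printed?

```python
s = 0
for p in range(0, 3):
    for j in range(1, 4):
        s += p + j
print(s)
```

p=0,j=1: s = 0+1 = 1
p=0,j=2: s = 1+2 = 3
p=0,j=3: s = 3+3 = 6
p=1,j=1: s = 6+2 = 8
p=1,j=2: s = 8+3 = 11
p=1,j=3: s = 11+4 = 15
p=2,j=1: s = 15+3 = 18
p=2,j=2: s = 18+4 = 22
p=2,j=3: s = 22+5 = 27

27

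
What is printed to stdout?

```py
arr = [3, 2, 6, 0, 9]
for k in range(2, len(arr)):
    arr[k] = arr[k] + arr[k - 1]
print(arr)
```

[3, 2, 8, 8, 17]

k=2: arr[2] = 6+2 = 8 → [3, 2, 8, 0, 9]
k=3: arr[3] = 0+8 = 8 → [3, 2, 8, 8, 9]
k=4: arr[4] = 9+8 = 17 → [3, 2, 8, 8, 17]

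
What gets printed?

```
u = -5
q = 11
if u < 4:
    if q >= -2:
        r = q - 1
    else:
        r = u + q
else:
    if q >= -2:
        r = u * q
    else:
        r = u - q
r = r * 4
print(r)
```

40

u=-5, q=11
u < 4 is True; q >= -2 is True
→ r = q - 1 = 10
r = 10*4 = 40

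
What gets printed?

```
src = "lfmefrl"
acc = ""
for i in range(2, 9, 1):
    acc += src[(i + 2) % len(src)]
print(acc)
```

i=2: add src[4]='f' → 'f'
i=3: add src[5]='r' → 'fr'
i=4: add src[6]='l' → 'frl'
i=5: add src[0]='l' → 'frll'
i=6: add src[1]='f' → 'frllf'
i=7: add src[2]='m' → 'frllfm'
i=8: add src[3]='e' → 'frllfme'

frllfme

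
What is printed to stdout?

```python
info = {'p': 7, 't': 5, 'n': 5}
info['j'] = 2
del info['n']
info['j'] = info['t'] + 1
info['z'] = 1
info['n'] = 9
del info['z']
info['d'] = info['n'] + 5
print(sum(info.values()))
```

41

info['j'] = 2 → {'p': 7, 't': 5, 'n': 5, 'j': 2}
del 'n' → {'p': 7, 't': 5, 'j': 2}
info['j'] = info['t']+1 = 6 → {'p': 7, 't': 5, 'j': 6}
info['z'] = 1 → {'p': 7, 't': 5, 'j': 6, 'z': 1}
info['n'] = 9 → {'p': 7, 't': 5, 'j': 6, 'z': 1, 'n': 9}
del 'z' → {'p': 7, 't': 5, 'j': 6, 'n': 9}
info['d'] = info['n']+5 = 14 → {'p': 7, 't': 5, 'j': 6, 'n': 9, 'd': 14}
sum of values = 41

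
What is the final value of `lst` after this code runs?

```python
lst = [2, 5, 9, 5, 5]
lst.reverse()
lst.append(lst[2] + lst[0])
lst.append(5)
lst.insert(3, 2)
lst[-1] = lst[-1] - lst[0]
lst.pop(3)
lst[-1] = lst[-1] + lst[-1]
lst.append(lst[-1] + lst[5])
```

[5, 5, 9, 5, 2, 14, 0, 14]

reverse → [5, 5, 9, 5, 2]
append lst[2]+lst[0] = 9+5 = 14 → [5, 5, 9, 5, 2, 14]
append 5 → [5, 5, 9, 5, 2, 14, 5]
insert 2 at 3 → [5, 5, 9, 2, 5, 2, 14, 5]
lst[-1] = lst[-1]-lst[0] = 5-5 = 0 → [5, 5, 9, 2, 5, 2, 14, 0]
pop(3) removes 2 → [5, 5, 9, 5, 2, 14, 0]
lst[-1] = lst[-1]+lst[-1] = 0+0 = 0 → [5, 5, 9, 5, 2, 14, 0]
append lst[-1]+lst[5] = 0+14 = 14 → [5, 5, 9, 5, 2, 14, 0, 14]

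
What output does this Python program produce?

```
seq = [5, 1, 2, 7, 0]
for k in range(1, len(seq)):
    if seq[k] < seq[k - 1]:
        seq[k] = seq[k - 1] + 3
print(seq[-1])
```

k=1: 1<5, seq[1] = 5+3 = 8 → [5, 8, 2, 7, 0]
k=2: 2<8, seq[2] = 8+3 = 11 → [5, 8, 11, 7, 0]
k=3: 7<11, seq[3] = 11+3 = 14 → [5, 8, 11, 14, 0]
k=4: 0<14, seq[4] = 14+3 = 17 → [5, 8, 11, 14, 17]

17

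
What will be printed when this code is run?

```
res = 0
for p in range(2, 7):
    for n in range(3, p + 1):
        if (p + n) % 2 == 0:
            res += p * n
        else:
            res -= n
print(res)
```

p=3,n=3: even sum, res = 0+9 = 9
p=4,n=3: odd sum, res = 9-3 = 6
p=4,n=4: even sum, res = 6+16 = 22
p=5,n=3: even sum, res = 22+15 = 37
p=5,n=4: odd sum, res = 37-4 = 33
p=5,n=5: even sum, res = 33+25 = 58
p=6,n=3: odd sum, res = 58-3 = 55
p=6,n=4: even sum, res = 55+24 = 79
p=6,n=5: odd sum, res = 79-5 = 74
p=6,n=6: even sum, res = 74+36 = 110

110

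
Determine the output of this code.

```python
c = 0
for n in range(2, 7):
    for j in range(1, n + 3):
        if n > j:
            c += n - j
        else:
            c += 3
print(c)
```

n=2,j=1: 2>1, c = 0+1 = 1
n=2,j=2: not 2>2, c = 1+3 = 4
n=2,j=3: not 2>3, c = 4+3 = 7
n=2,j=4: not 2>4, c = 7+3 = 10
n=3,j=1: 3>1, c = 10+2 = 12
n=3,j=2: 3>2, c = 12+1 = 13
n=3,j=3: not 3>3, c = 13+3 = 16
n=3,j=4: not 3>4, c = 16+3 = 19
n=3,j=5: not 3>5, c = 19+3 = 22
n=4,j=1: 4>1, c = 22+3 = 25
n=4,j=2: 4>2, c = 25+2 = 27
n=4,j=3: 4>3, c = 27+1 = 28
n=4,j=4: not 4>4, c = 28+3 = 31
n=4,j=5: not 4>5, c = 31+3 = 34
n=4,j=6: not 4>6, c = 34+3 = 37
n=5,j=1: 5>1, c = 37+4 = 41
n=5,j=2: 5>2, c = 41+3 = 44
n=5,j=3: 5>3, c = 44+2 = 46
n=5,j=4: 5>4, c = 46+1 = 47
n=5,j=5: not 5>5, c = 47+3 = 50
n=5,j=6: not 5>6, c = 50+3 = 53
n=5,j=7: not 5>7, c = 53+3 = 56
n=6,j=1: 6>1, c = 56+5 = 61
n=6,j=2: 6>2, c = 61+4 = 65
n=6,j=3: 6>3, c = 65+3 = 68
n=6,j=4: 6>4, c = 68+2 = 70
n=6,j=5: 6>5, c = 70+1 = 71
n=6,j=6: not 6>6, c = 71+3 = 74
n=6,j=7: not 6>7, c = 74+3 = 77
n=6,j=8: not 6>8, c = 77+3 = 80

80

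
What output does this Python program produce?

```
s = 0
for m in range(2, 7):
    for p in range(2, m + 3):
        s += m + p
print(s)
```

m=2,p=2: s = 0+4 = 4
m=2,p=3: s = 4+5 = 9
m=2,p=4: s = 9+6 = 15
m=3,p=2: s = 15+5 = 20
m=3,p=3: s = 20+6 = 26
m=3,p=4: s = 26+7 = 33
m=3,p=5: s = 33+8 = 41
m=4,p=2: s = 41+6 = 47
m=4,p=3: s = 47+7 = 54
m=4,p=4: s = 54+8 = 62
m=4,p=5: s = 62+9 = 71
m=4,p=6: s = 71+10 = 81
m=5,p=2: s = 81+7 = 88
m=5,p=3: s = 88+8 = 96
m=5,p=4: s = 96+9 = 105
m=5,p=5: s = 105+10 = 115
m=5,p=6: s = 115+11 = 126
m=5,p=7: s = 126+12 = 138
m=6,p=2: s = 138+8 = 146
m=6,p=3: s = 146+9 = 155
m=6,p=4: s = 155+10 = 165
m=6,p=5: s = 165+11 = 176
m=6,p=6: s = 176+12 = 188
m=6,p=7: s = 188+13 = 201
m=6,p=8: s = 201+14 = 215

215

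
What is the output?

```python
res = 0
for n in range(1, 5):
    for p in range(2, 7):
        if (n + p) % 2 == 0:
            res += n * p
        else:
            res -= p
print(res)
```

64

n=1,p=2: odd sum, res = 0-2 = -2
n=1,p=3: even sum, res = (-2)+3 = 1
n=1,p=4: odd sum, res = 1-4 = -3
n=1,p=5: even sum, res = (-3)+5 = 2
n=1,p=6: odd sum, res = 2-6 = -4
n=2,p=2: even sum, res = (-4)+4 = 0
n=2,p=3: odd sum, res = 0-3 = -3
n=2,p=4: even sum, res = (-3)+8 = 5
n=2,p=5: odd sum, res = 5-5 = 0
n=2,p=6: even sum, res = 0+12 = 12
n=3,p=2: odd sum, res = 12-2 = 10
n=3,p=3: even sum, res = 10+9 = 19
n=3,p=4: odd sum, res = 19-4 = 15
n=3,p=5: even sum, res = 15+15 = 30
n=3,p=6: odd sum, res = 30-6 = 24
n=4,p=2: even sum, res = 24+8 = 32
n=4,p=3: odd sum, res = 32-3 = 29
n=4,p=4: even sum, res = 29+16 = 45
n=4,p=5: odd sum, res = 45-5 = 40
n=4,p=6: even sum, res = 40+24 = 64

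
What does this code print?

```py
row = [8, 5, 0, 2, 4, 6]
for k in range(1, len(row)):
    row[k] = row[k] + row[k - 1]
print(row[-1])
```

k=1: row[1] = 5+8 = 13 → [8, 13, 0, 2, 4, 6]
k=2: row[2] = 0+13 = 13 → [8, 13, 13, 2, 4, 6]
k=3: row[3] = 2+13 = 15 → [8, 13, 13, 15, 4, 6]
k=4: row[4] = 4+15 = 19 → [8, 13, 13, 15, 19, 6]
k=5: row[5] = 6+19 = 25 → [8, 13, 13, 15, 19, 25]

25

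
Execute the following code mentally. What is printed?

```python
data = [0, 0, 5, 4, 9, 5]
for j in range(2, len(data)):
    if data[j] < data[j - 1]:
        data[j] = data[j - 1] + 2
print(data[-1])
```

j=2: 5>=0, unchanged → [0, 0, 5, 4, 9, 5]
j=3: 4<5, data[3] = 5+2 = 7 → [0, 0, 5, 7, 9, 5]
j=4: 9>=7, unchanged → [0, 0, 5, 7, 9, 5]
j=5: 5<9, data[5] = 9+2 = 11 → [0, 0, 5, 7, 9, 11]

11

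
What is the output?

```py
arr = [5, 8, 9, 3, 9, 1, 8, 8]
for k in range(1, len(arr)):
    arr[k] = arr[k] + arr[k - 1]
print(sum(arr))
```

k=1: arr[1] = 8+5 = 13 → [5, 13, 9, 3, 9, 1, 8, 8]
k=2: arr[2] = 9+13 = 22 → [5, 13, 22, 3, 9, 1, 8, 8]
k=3: arr[3] = 3+22 = 25 → [5, 13, 22, 25, 9, 1, 8, 8]
k=4: arr[4] = 9+25 = 34 → [5, 13, 22, 25, 34, 1, 8, 8]
k=5: arr[5] = 1+34 = 35 → [5, 13, 22, 25, 34, 35, 8, 8]
k=6: arr[6] = 8+35 = 43 → [5, 13, 22, 25, 34, 35, 43, 8]
k=7: arr[7] = 8+43 = 51 → [5, 13, 22, 25, 34, 35, 43, 51]
sum = 228

228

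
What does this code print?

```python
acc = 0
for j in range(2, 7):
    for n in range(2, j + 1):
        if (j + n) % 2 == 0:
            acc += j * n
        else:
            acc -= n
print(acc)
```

j=2,n=2: even sum, acc = 0+4 = 4
j=3,n=2: odd sum, acc = 4-2 = 2
j=3,n=3: even sum, acc = 2+9 = 11
j=4,n=2: even sum, acc = 11+8 = 19
j=4,n=3: odd sum, acc = 19-3 = 16
j=4,n=4: even sum, acc = 16+16 = 32
j=5,n=2: odd sum, acc = 32-2 = 30
j=5,n=3: even sum, acc = 30+15 = 45
j=5,n=4: odd sum, acc = 45-4 = 41
j=5,n=5: even sum, acc = 41+25 = 66
j=6,n=2: even sum, acc = 66+12 = 78
j=6,n=3: odd sum, acc = 78-3 = 75
j=6,n=4: even sum, acc = 75+24 = 99
j=6,n=5: odd sum, acc = 99-5 = 94
j=6,n=6: even sum, acc = 94+36 = 130

130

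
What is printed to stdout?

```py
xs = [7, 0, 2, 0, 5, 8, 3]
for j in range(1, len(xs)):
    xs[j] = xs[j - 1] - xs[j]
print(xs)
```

j=1: xs[1] = 7-0 = 7 → [7, 7, 2, 0, 5, 8, 3]
j=2: xs[2] = 7-2 = 5 → [7, 7, 5, 0, 5, 8, 3]
j=3: xs[3] = 5-0 = 5 → [7, 7, 5, 5, 5, 8, 3]
j=4: xs[4] = 5-5 = 0 → [7, 7, 5, 5, 0, 8, 3]
j=5: xs[5] = 0-8 = -8 → [7, 7, 5, 5, 0, -8, 3]
j=6: xs[6] = (-8)-3 = -11 → [7, 7, 5, 5, 0, -8, -11]

[7, 7, 5, 5, 0, -8, -11]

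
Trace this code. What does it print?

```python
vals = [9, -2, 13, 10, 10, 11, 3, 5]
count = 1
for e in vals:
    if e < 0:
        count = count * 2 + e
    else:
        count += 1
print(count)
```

e=9: not <0, count = 1+1 = 2
e=-2: <0, count = 2*2+(-2) = 2
e=13: not <0, count = 2+1 = 3
e=10: not <0, count = 3+1 = 4
e=10: not <0, count = 4+1 = 5
e=11: not <0, count = 5+1 = 6
e=3: not <0, count = 6+1 = 7
e=5: not <0, count = 7+1 = 8

8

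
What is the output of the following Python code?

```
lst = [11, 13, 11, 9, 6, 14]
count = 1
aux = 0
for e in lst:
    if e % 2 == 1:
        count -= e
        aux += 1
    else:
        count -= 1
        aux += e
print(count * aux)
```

-1080

e=11: odd, count = 1-11 = -10; aux=1
e=13: odd, count = (-10)-13 = -23; aux=2
e=11: odd, count = (-23)-11 = -34; aux=3
e=9: odd, count = (-34)-9 = -43; aux=4
e=6: not odd, count = (-43)-1 = -44; aux=10
e=14: not odd, count = (-44)-1 = -45; aux=24
count*aux = (-45)*24 = -1080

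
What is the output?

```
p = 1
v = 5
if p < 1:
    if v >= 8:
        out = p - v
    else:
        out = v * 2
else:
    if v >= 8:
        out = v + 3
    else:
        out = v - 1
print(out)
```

4

p=1, v=5
p < 1 is False; v >= 8 is False
→ out = v - 1 = 4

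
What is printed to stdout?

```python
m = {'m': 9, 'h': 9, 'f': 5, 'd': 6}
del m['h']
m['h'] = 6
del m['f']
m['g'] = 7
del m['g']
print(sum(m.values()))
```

21

del 'h' → {'m': 9, 'f': 5, 'd': 6}
m['h'] = 6 → {'m': 9, 'f': 5, 'd': 6, 'h': 6}
del 'f' → {'m': 9, 'd': 6, 'h': 6}
m['g'] = 7 → {'m': 9, 'd': 6, 'h': 6, 'g': 7}
del 'g' → {'m': 9, 'd': 6, 'h': 6}
sum of values = 21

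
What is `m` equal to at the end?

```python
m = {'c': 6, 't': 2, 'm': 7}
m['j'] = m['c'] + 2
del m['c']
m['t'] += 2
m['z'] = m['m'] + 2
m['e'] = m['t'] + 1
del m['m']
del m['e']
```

m['j'] = m['c']+2 = 8 → {'c': 6, 't': 2, 'm': 7, 'j': 8}
del 'c' → {'t': 2, 'm': 7, 'j': 8}
m['t'] = 2+2 = 4 → {'t': 4, 'm': 7, 'j': 8}
m['z'] = m['m']+2 = 9 → {'t': 4, 'm': 7, 'j': 8, 'z': 9}
m['e'] = m['t']+1 = 5 → {'t': 4, 'm': 7, 'j': 8, 'z': 9, 'e': 5}
del 'm' → {'t': 4, 'j': 8, 'z': 9, 'e': 5}
del 'e' → {'t': 4, 'j': 8, 'z': 9}

{'t': 4, 'j': 8, 'z': 9}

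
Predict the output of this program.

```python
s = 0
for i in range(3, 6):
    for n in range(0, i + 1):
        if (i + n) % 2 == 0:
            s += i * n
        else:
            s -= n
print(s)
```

69

i=3,n=0: odd sum, s = 0-0 = 0
i=3,n=1: even sum, s = 0+3 = 3
i=3,n=2: odd sum, s = 3-2 = 1
i=3,n=3: even sum, s = 1+9 = 10
i=4,n=0: even sum, s = 10+0 = 10
i=4,n=1: odd sum, s = 10-1 = 9
i=4,n=2: even sum, s = 9+8 = 17
i=4,n=3: odd sum, s = 17-3 = 14
i=4,n=4: even sum, s = 14+16 = 30
i=5,n=0: odd sum, s = 30-0 = 30
i=5,n=1: even sum, s = 30+5 = 35
i=5,n=2: odd sum, s = 35-2 = 33
i=5,n=3: even sum, s = 33+15 = 48
i=5,n=4: odd sum, s = 48-4 = 44
i=5,n=5: even sum, s = 44+25 = 69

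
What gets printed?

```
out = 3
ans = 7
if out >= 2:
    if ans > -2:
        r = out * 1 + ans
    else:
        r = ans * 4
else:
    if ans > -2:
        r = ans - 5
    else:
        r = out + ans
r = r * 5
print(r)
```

50

out=3, ans=7
out >= 2 is True; ans > -2 is True
→ r = out * 1 + ans = 10
r = 10*5 = 50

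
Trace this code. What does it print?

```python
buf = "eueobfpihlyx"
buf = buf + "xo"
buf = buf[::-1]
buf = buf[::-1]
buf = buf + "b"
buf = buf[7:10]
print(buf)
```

+ 'xo' → 'eueobfpihlyxxo'
reverse → 'oxxylhipfboeue'
reverse → 'eueobfpihlyxxo'
+ 'b' → 'eueobfpihlyxxob'
slice [7:10] → 'ihl'

ihl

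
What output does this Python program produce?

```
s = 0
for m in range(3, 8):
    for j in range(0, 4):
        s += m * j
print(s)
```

m=3,j=0: s = 0+0 = 0
m=3,j=1: s = 0+3 = 3
m=3,j=2: s = 3+6 = 9
m=3,j=3: s = 9+9 = 18
m=4,j=0: s = 18+0 = 18
m=4,j=1: s = 18+4 = 22
m=4,j=2: s = 22+8 = 30
m=4,j=3: s = 30+12 = 42
m=5,j=0: s = 42+0 = 42
m=5,j=1: s = 42+5 = 47
m=5,j=2: s = 47+10 = 57
m=5,j=3: s = 57+15 = 72
m=6,j=0: s = 72+0 = 72
m=6,j=1: s = 72+6 = 78
m=6,j=2: s = 78+12 = 90
m=6,j=3: s = 90+18 = 108
m=7,j=0: s = 108+0 = 108
m=7,j=1: s = 108+7 = 115
m=7,j=2: s = 115+14 = 129
m=7,j=3: s = 129+21 = 150

150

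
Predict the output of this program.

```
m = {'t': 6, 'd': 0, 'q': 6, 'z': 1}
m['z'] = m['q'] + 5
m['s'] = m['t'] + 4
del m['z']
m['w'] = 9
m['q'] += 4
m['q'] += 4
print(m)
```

m['z'] = m['q']+5 = 11 → {'t': 6, 'd': 0, 'q': 6, 'z': 11}
m['s'] = m['t']+4 = 10 → {'t': 6, 'd': 0, 'q': 6, 'z': 11, 's': 10}
del 'z' → {'t': 6, 'd': 0, 'q': 6, 's': 10}
m['w'] = 9 → {'t': 6, 'd': 0, 'q': 6, 's': 10, 'w': 9}
m['q'] = 6+4 = 10 → {'t': 6, 'd': 0, 'q': 10, 's': 10, 'w': 9}
m['q'] = 10+4 = 14 → {'t': 6, 'd': 0, 'q': 14, 's': 10, 'w': 9}

{'t': 6, 'd': 0, 'q': 14, 's': 10, 'w': 9}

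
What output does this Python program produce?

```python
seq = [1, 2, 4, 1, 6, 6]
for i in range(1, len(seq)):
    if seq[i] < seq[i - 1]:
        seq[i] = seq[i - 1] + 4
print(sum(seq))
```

43

i=1: 2>=1, unchanged → [1, 2, 4, 1, 6, 6]
i=2: 4>=2, unchanged → [1, 2, 4, 1, 6, 6]
i=3: 1<4, seq[3] = 4+4 = 8 → [1, 2, 4, 8, 6, 6]
i=4: 6<8, seq[4] = 8+4 = 12 → [1, 2, 4, 8, 12, 6]
i=5: 6<12, seq[5] = 12+4 = 16 → [1, 2, 4, 8, 12, 16]
sum = 43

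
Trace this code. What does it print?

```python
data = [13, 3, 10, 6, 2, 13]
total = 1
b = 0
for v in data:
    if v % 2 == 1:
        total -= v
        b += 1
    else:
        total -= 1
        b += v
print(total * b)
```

-651

v=13: odd, total = 1-13 = -12; b=1
v=3: odd, total = (-12)-3 = -15; b=2
v=10: not odd, total = (-15)-1 = -16; b=12
v=6: not odd, total = (-16)-1 = -17; b=18
v=2: not odd, total = (-17)-1 = -18; b=20
v=13: odd, total = (-18)-13 = -31; b=21
total*b = (-31)*21 = -651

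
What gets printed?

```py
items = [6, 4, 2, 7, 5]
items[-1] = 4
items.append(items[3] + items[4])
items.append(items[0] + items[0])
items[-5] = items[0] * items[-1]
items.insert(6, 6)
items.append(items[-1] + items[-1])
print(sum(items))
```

items[-1] = 4 → [6, 4, 2, 7, 4]
append items[3]+items[4] = 7+4 = 11 → [6, 4, 2, 7, 4, 11]
append items[0]+items[0] = 6+6 = 12 → [6, 4, 2, 7, 4, 11, 12]
items[-5] = items[0]*items[-1] = 6*12 = 72 → [6, 4, 72, 7, 4, 11, 12]
insert 6 at 6 → [6, 4, 72, 7, 4, 11, 6, 12]
append items[-1]+items[-1] = 12+12 = 24 → [6, 4, 72, 7, 4, 11, 6, 12, 24]
sum = 146

146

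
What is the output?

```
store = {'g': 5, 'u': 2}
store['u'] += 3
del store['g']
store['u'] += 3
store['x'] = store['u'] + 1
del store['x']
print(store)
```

store['u'] = 2+3 = 5 → {'g': 5, 'u': 5}
del 'g' → {'u': 5}
store['u'] = 5+3 = 8 → {'u': 8}
store['x'] = store['u']+1 = 9 → {'u': 8, 'x': 9}
del 'x' → {'u': 8}

{'u': 8}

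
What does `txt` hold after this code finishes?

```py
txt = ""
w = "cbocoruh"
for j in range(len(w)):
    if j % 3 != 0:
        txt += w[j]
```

'boorh'

j=0: skip
j=1: add 'b' → 'b'
j=2: add 'o' → 'bo'
j=3: skip
j=4: add 'o' → 'boo'
j=5: add 'r' → 'boor'
j=6: skip
j=7: add 'h' → 'boorh'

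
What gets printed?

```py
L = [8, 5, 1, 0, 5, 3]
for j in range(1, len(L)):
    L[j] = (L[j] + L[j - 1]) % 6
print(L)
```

j=1: L[1] = (5+8)%6 = 1 → [8, 1, 1, 0, 5, 3]
j=2: L[2] = (1+1)%6 = 2 → [8, 1, 2, 0, 5, 3]
j=3: L[3] = (0+2)%6 = 2 → [8, 1, 2, 2, 5, 3]
j=4: L[4] = (5+2)%6 = 1 → [8, 1, 2, 2, 1, 3]
j=5: L[5] = (3+1)%6 = 4 → [8, 1, 2, 2, 1, 4]

[8, 1, 2, 2, 1, 4]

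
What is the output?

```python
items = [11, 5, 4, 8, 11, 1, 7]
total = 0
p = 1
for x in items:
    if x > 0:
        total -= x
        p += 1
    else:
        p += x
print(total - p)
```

-55

x=11: >0, total = 0-11 = -11; p=2
x=5: >0, total = (-11)-5 = -16; p=3
x=4: >0, total = (-16)-4 = -20; p=4
x=8: >0, total = (-20)-8 = -28; p=5
x=11: >0, total = (-28)-11 = -39; p=6
x=1: >0, total = (-39)-1 = -40; p=7
x=7: >0, total = (-40)-7 = -47; p=8
total-p = (-47)-8 = -55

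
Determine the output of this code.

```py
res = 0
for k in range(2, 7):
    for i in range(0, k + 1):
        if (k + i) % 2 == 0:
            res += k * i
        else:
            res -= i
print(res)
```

135

k=2,i=0: even sum, res = 0+0 = 0
k=2,i=1: odd sum, res = 0-1 = -1
k=2,i=2: even sum, res = (-1)+4 = 3
k=3,i=0: odd sum, res = 3-0 = 3
k=3,i=1: even sum, res = 3+3 = 6
k=3,i=2: odd sum, res = 6-2 = 4
k=3,i=3: even sum, res = 4+9 = 13
k=4,i=0: even sum, res = 13+0 = 13
k=4,i=1: odd sum, res = 13-1 = 12
k=4,i=2: even sum, res = 12+8 = 20
k=4,i=3: odd sum, res = 20-3 = 17
k=4,i=4: even sum, res = 17+16 = 33
k=5,i=0: odd sum, res = 33-0 = 33
k=5,i=1: even sum, res = 33+5 = 38
k=5,i=2: odd sum, res = 38-2 = 36
k=5,i=3: even sum, res = 36+15 = 51
k=5,i=4: odd sum, res = 51-4 = 47
k=5,i=5: even sum, res = 47+25 = 72
k=6,i=0: even sum, res = 72+0 = 72
k=6,i=1: odd sum, res = 72-1 = 71
k=6,i=2: even sum, res = 71+12 = 83
k=6,i=3: odd sum, res = 83-3 = 80
k=6,i=4: even sum, res = 80+24 = 104
k=6,i=5: odd sum, res = 104-5 = 99
k=6,i=6: even sum, res = 99+36 = 135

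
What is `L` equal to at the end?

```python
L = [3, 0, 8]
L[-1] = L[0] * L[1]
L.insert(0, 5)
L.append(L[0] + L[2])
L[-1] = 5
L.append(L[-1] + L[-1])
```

L[-1] = L[0]*L[1] = 3*0 = 0 → [3, 0, 0]
insert 5 at 0 → [5, 3, 0, 0]
append L[0]+L[2] = 5+0 = 5 → [5, 3, 0, 0, 5]
L[-1] = 5 → [5, 3, 0, 0, 5]
append L[-1]+L[-1] = 5+5 = 10 → [5, 3, 0, 0, 5, 10]

[5, 3, 0, 0, 5, 10]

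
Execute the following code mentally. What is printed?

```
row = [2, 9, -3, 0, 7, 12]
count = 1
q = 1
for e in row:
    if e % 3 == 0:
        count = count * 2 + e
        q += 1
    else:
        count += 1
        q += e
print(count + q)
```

120

e=2: not %3==0, count = 1+1 = 2; q=3
e=9: %3==0, count = 2*2+9 = 13; q=4
e=-3: %3==0, count = 13*2+(-3) = 23; q=5
e=0: %3==0, count = 23*2+0 = 46; q=6
e=7: not %3==0, count = 46+1 = 47; q=13
e=12: %3==0, count = 47*2+12 = 106; q=14
count+q = 106+14 = 120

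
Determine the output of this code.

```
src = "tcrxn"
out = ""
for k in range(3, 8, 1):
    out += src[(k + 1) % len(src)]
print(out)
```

ntcrx

k=3: add src[4]='n' → 'n'
k=4: add src[0]='t' → 'nt'
k=5: add src[1]='c' → 'ntc'
k=6: add src[2]='r' → 'ntcr'
k=7: add src[3]='x' → 'ntcrx'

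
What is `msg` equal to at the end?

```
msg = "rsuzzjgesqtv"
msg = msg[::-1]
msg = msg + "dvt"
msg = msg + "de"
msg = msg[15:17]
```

'de'

reverse → 'vtqsegjzzusr'
+ 'dvt' → 'vtqsegjzzusrdvt'
+ 'de' → 'vtqsegjzzusrdvtde'
slice [15:17] → 'de'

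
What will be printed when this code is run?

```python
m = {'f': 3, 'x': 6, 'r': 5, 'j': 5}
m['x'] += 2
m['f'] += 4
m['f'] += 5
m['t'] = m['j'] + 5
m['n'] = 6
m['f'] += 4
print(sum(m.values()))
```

50

m['x'] = 6+2 = 8 → {'f': 3, 'x': 8, 'r': 5, 'j': 5}
m['f'] = 3+4 = 7 → {'f': 7, 'x': 8, 'r': 5, 'j': 5}
m['f'] = 7+5 = 12 → {'f': 12, 'x': 8, 'r': 5, 'j': 5}
m['t'] = m['j']+5 = 10 → {'f': 12, 'x': 8, 'r': 5, 'j': 5, 't': 10}
m['n'] = 6 → {'f': 12, 'x': 8, 'r': 5, 'j': 5, 't': 10, 'n': 6}
m['f'] = 12+4 = 16 → {'f': 16, 'x': 8, 'r': 5, 'j': 5, 't': 10, 'n': 6}
sum of values = 50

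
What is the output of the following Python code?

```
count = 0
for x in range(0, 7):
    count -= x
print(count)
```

-21

x=0: count = 0-0 = 0
x=1: count = 0-1 = -1
x=2: count = (-1)-2 = -3
x=3: count = (-3)-3 = -6
x=4: count = (-6)-4 = -10
x=5: count = (-10)-5 = -15
x=6: count = (-15)-6 = -21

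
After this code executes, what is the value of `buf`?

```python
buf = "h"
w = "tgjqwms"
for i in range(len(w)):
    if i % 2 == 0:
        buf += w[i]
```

i=0: add 't' → 'ht'
i=1: skip
i=2: add 'j' → 'htj'
i=3: skip
i=4: add 'w' → 'htjw'
i=5: skip
i=6: add 's' → 'htjws'

'htjws'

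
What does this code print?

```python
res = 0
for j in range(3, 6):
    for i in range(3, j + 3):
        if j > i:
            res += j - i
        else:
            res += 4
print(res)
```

j=3,i=3: not 3>3, res = 0+4 = 4
j=3,i=4: not 3>4, res = 4+4 = 8
j=3,i=5: not 3>5, res = 8+4 = 12
j=4,i=3: 4>3, res = 12+1 = 13
j=4,i=4: not 4>4, res = 13+4 = 17
j=4,i=5: not 4>5, res = 17+4 = 21
j=4,i=6: not 4>6, res = 21+4 = 25
j=5,i=3: 5>3, res = 25+2 = 27
j=5,i=4: 5>4, res = 27+1 = 28
j=5,i=5: not 5>5, res = 28+4 = 32
j=5,i=6: not 5>6, res = 32+4 = 36
j=5,i=7: not 5>7, res = 36+4 = 40

40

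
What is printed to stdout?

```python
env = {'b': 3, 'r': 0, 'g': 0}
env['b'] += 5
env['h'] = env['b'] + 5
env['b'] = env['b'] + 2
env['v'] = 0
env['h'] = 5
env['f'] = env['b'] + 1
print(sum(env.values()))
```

env['b'] = 3+5 = 8 → {'b': 8, 'r': 0, 'g': 0}
env['h'] = env['b']+5 = 13 → {'b': 8, 'r': 0, 'g': 0, 'h': 13}
env['b'] = env['b']+2 = 10 → {'b': 10, 'r': 0, 'g': 0, 'h': 13}
env['v'] = 0 → {'b': 10, 'r': 0, 'g': 0, 'h': 13, 'v': 0}
env['h'] = 5 → {'b': 10, 'r': 0, 'g': 0, 'h': 5, 'v': 0}
env['f'] = env['b']+1 = 11 → {'b': 10, 'r': 0, 'g': 0, 'h': 5, 'v': 0, 'f': 11}
sum of values = 26

26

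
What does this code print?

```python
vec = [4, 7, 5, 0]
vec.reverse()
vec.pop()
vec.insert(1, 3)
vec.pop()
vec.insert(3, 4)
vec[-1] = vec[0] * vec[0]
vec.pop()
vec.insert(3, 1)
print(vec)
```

[0, 3, 5, 1]

reverse → [0, 5, 7, 4]
pop() removes 4 → [0, 5, 7]
insert 3 at 1 → [0, 3, 5, 7]
pop() removes 7 → [0, 3, 5]
insert 4 at 3 → [0, 3, 5, 4]
vec[-1] = vec[0]*vec[0] = 0*0 = 0 → [0, 3, 5, 0]
pop() removes 0 → [0, 3, 5]
insert 1 at 3 → [0, 3, 5, 1]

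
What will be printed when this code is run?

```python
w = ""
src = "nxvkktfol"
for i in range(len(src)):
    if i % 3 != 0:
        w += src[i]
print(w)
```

i=0: skip
i=1: add 'x' → 'x'
i=2: add 'v' → 'xv'
i=3: skip
i=4: add 'k' → 'xvk'
i=5: add 't' → 'xvkt'
i=6: skip
i=7: add 'o' → 'xvkto'
i=8: add 'l' → 'xvktol'

xvktol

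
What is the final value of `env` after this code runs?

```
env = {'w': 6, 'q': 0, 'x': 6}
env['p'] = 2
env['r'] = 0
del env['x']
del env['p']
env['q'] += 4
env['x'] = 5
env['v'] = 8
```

{'w': 6, 'q': 4, 'r': 0, 'x': 5, 'v': 8}

env['p'] = 2 → {'w': 6, 'q': 0, 'x': 6, 'p': 2}
env['r'] = 0 → {'w': 6, 'q': 0, 'x': 6, 'p': 2, 'r': 0}
del 'x' → {'w': 6, 'q': 0, 'p': 2, 'r': 0}
del 'p' → {'w': 6, 'q': 0, 'r': 0}
env['q'] = 0+4 = 4 → {'w': 6, 'q': 4, 'r': 0}
env['x'] = 5 → {'w': 6, 'q': 4, 'r': 0, 'x': 5}
env['v'] = 8 → {'w': 6, 'q': 4, 'r': 0, 'x': 5, 'v': 8}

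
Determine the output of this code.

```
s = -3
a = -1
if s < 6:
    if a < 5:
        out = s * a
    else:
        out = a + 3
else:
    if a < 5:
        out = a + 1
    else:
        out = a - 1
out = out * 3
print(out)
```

9

s=-3, a=-1
s < 6 is True; a < 5 is True
→ out = s * a = 3
out = 3*3 = 9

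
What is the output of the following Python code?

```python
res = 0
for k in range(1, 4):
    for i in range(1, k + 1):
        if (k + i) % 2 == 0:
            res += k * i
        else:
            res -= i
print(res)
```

14

k=1,i=1: even sum, res = 0+1 = 1
k=2,i=1: odd sum, res = 1-1 = 0
k=2,i=2: even sum, res = 0+4 = 4
k=3,i=1: even sum, res = 4+3 = 7
k=3,i=2: odd sum, res = 7-2 = 5
k=3,i=3: even sum, res = 5+9 = 14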